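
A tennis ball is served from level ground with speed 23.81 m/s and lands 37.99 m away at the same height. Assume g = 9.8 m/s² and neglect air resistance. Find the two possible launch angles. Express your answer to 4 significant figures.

20.52° and 69.48°

Level-ground range: R = v₀² sin(2θ)/g ⇒ sin 2θ = R g / v₀² = 37.99×9.8/23.81² = 0.6567.
2θ = arcsin(0.6567) = 41.049° or 180° − 41.049° = 138.951°.
So θ = 20.52° or θ = 69.48°.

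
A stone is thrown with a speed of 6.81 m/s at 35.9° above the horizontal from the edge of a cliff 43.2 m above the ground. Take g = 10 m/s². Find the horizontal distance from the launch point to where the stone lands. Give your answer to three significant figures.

18.6 m

Components: v_x = 6.81 cos 35.9° = 5.516 m/s, v_y = 6.81 sin 35.9° = 3.993 m/s.
Vertical: 0 = 43.2 + 3.993 t − ½(10) t² ⇒ 5.000 t² − 3.993 t − 43.2 = 0.
t = [3.993 + √(15.94 + 864.0)] / 10.00 = 3.366 s.
Horizontal: R = v_x · t = 5.516 × 3.366 = 18.6 m.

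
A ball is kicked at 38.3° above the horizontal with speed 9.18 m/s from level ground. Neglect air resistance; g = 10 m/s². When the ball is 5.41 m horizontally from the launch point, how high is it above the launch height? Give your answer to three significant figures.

1.45 m

v_x = 9.18 cos 38.3° = 7.204 m/s, v_y0 = 9.18 sin 38.3° = 5.690 m/s.
Time to reach x = 5.41 m: t = x / v_x = 5.41 / 7.204 = 0.7510 s.
y = v_y0 t − ½ g t² = 5.690×0.7510 − 5.000×0.7510² = 1.45 m.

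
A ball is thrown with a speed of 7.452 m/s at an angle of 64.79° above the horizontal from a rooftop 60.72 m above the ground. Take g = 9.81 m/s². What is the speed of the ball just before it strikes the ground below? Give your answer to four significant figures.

35.31 m/s

v_x = 7.452 cos 64.79° = 3.1741 m/s is unchanged throughout.
For the vertical component, v_y² = v_y0² + 2 g h = (6.7422)² + 2×9.81×60.72 = 1236.8, so |v_y| = 35.168 m/s.
Impact speed = √(v_x² + v_y²) = √(10.075 + 1236.8) = 35.31 m/s.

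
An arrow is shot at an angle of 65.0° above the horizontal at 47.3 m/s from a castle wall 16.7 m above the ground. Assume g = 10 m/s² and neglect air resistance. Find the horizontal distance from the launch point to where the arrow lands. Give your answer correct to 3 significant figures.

179 m

Components: v_x = 47.3 cos 65.0° = 19.99 m/s, v_y = 47.3 sin 65.0° = 42.87 m/s.
Vertical: 0 = 16.7 + 42.87 t − ½(10) t² ⇒ 5.000 t² − 42.87 t − 16.7 = 0.
t = [42.87 + √(1838 + 334.0)] / 10.00 = 8.947 s.
Horizontal: R = v_x · t = 19.99 × 8.947 = 179 m.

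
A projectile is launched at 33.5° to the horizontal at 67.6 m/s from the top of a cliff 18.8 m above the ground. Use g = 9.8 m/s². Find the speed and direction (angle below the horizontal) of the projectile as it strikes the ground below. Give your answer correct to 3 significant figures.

v_x = 67.6 cos 33.5° = 56.37 m/s (constant).
|v_y| at impact = √((37.31)² + 2×9.8×18.8) = 41.96 m/s.
Speed = √(56.37² + 41.96²) = 70.3 m/s; angle = arctan(41.96/56.37) = 36.7° below horizontal.

70.3 m/s at 36.7° below the horizontal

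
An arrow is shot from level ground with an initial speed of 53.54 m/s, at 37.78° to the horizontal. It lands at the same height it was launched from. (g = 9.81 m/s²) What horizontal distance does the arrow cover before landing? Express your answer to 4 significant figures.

For level ground, R = v₀² sin(2θ) / g.
sin(2 × 37.78°) = sin 75.560° = 0.9684.
R = (53.54)² × 0.9684 / 9.81 = 283.0 m.

283.0 m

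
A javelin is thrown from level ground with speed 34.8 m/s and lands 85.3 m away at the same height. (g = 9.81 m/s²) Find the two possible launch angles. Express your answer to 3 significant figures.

21.9° and 68.1°

Level-ground range: R = v₀² sin(2θ)/g ⇒ sin 2θ = R g / v₀² = 85.3×9.81/34.8² = 0.6910.
2θ = arcsin(0.6910) = 43.71° or 180° − 43.71° = 136.29°.
So θ = 21.9° or θ = 68.1°.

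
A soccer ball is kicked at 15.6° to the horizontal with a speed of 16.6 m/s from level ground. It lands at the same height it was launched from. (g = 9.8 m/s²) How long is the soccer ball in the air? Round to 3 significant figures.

0.911 s

Vertical component: v_y = 16.6 sin 15.6° = 4.464 m/s.
For a projectile landing at launch height, time of flight is t = 2 v_y / g = 2 × 4.464 / 9.8 = 0.911 s.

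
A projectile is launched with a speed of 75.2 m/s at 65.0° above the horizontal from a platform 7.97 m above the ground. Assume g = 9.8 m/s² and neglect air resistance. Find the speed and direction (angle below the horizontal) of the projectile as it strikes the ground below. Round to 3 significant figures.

76.2 m/s at 65.4° below the horizontal

v_x = 75.2 cos 65.0° = 31.78 m/s (constant).
|v_y| at impact = √((68.15)² + 2×9.8×7.97) = 69.29 m/s.
Speed = √(31.78² + 69.29²) = 76.2 m/s; angle = arctan(69.29/31.78) = 65.4° below horizontal.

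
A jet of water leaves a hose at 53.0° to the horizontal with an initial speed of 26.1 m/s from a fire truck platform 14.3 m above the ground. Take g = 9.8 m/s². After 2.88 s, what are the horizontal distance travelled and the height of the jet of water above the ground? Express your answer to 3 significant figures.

x = 45.2 m, y = 33.7 m

v_x = 26.1 cos 53.0° = 15.71 m/s; v_y0 = 26.1 sin 53.0° = 20.84 m/s.
x = v_x t = 15.71 × 2.88 = 45.2 m.
y = 14.3 + v_y0 t − ½ g t² = 33.7 m.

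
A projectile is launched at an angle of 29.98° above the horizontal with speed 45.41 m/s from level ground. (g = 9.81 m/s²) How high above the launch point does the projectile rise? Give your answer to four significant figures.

Vertical component of launch velocity: v_y = 45.41 sin 29.98° = 22.691 m/s.
At the highest point the vertical velocity is zero, so v_y² = 2 g h_max.
h_max = (22.691)² / (2 × 9.81) = 514.88 / 19.62 = 26.24 m.

26.24 m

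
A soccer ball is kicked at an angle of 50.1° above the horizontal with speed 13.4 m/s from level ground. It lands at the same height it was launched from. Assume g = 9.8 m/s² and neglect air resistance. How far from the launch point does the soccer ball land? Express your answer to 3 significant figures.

For level ground, R = v₀² sin(2θ) / g.
sin(2 × 50.1°) = sin 100.2° = 0.9842.
R = (13.4)² × 0.9842 / 9.8 = 18.0 m.

18.0 m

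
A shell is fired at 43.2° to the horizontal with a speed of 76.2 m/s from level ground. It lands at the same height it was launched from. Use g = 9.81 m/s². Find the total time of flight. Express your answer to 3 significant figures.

10.6 s

Vertical component: v_y = 76.2 sin 43.2° = 52.16 m/s.
For a projectile landing at launch height, time of flight is t = 2 v_y / g = 2 × 52.16 / 9.81 = 10.6 s.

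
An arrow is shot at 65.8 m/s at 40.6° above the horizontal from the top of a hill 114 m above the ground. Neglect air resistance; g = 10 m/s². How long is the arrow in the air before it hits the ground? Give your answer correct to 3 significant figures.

10.7 s

Vertical component: v_y = 65.8 sin 40.6° = 42.82 m/s.
Taking up as positive with launch at y = 114 m, landing at y = 0: 0 = 114 + 42.82 t − ½(10) t².
Solving 5.000 t² − 42.82 t − 114 = 0 gives t = [42.82 + √(42.82² + 4·5.000·114)] / 10.00 = 10.7 s.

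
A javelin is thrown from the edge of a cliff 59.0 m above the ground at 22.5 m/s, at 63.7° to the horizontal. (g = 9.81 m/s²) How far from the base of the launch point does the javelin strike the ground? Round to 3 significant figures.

60.7 m

Components: v_x = 22.5 cos 63.7° = 9.969 m/s, v_y = 22.5 sin 63.7° = 20.17 m/s.
Vertical: 0 = 59.0 + 20.17 t − ½(9.81) t² ⇒ 4.905 t² − 20.17 t − 59.0 = 0.
t = [20.17 + √(406.8 + 1158)] / 9.810 = 6.088 s.
Horizontal: R = v_x · t = 9.969 × 6.088 = 60.7 m.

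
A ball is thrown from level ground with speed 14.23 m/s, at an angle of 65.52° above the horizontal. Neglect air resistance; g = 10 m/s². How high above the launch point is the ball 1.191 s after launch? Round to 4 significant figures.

8.332 m

v_y0 = 14.23 sin 65.52° = 12.951 m/s.
y(t) = v_y0 t − ½ g t² = 12.951×1.191 − 5.000×1.191² = 8.332 m.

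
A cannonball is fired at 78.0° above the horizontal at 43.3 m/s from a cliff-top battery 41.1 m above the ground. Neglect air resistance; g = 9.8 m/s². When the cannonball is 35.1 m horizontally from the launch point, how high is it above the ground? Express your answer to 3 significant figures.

132 m

v_x = 43.3 cos 78.0° = 9.003 m/s, v_y0 = 43.3 sin 78.0° = 42.35 m/s.
Time to reach x = 35.1 m: t = x / v_x = 35.1 / 9.003 = 3.899 s.
y = 41.1 + v_y0 t − ½ g t² = 41.1 + 42.35×3.899 − 4.900×3.899² = 132 m.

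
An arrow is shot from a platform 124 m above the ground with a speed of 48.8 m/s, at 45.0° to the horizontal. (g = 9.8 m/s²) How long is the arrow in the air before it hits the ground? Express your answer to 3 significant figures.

Vertical component: v_y = 48.8 sin 45.0° = 34.51 m/s.
Taking up as positive with launch at y = 124 m, landing at y = 0: 0 = 124 + 34.51 t − ½(9.8) t².
Solving 4.900 t² − 34.51 t − 124 = 0 gives t = [34.51 + √(34.51² + 4·4.900·124)] / 9.800 = 9.66 s.

9.66 s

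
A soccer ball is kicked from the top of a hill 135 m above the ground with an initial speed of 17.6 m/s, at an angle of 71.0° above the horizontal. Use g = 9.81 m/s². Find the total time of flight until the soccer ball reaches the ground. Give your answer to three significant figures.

Vertical component: v_y = 17.6 sin 71.0° = 16.64 m/s.
Taking up as positive with launch at y = 135 m, landing at y = 0: 0 = 135 + 16.64 t − ½(9.81) t².
Solving 4.905 t² − 16.64 t − 135 = 0 gives t = [16.64 + √(16.64² + 4·4.905·135)] / 9.810 = 7.21 s.

7.21 s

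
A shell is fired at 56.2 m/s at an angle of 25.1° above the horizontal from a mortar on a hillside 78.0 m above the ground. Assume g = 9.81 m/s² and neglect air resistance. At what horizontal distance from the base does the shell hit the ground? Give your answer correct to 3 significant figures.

Components: v_x = 56.2 cos 25.1° = 50.89 m/s, v_y = 56.2 sin 25.1° = 23.84 m/s.
Vertical: 0 = 78.0 + 23.84 t − ½(9.81) t² ⇒ 4.905 t² − 23.84 t − 78.0 = 0.
t = [23.84 + √(568.3 + 1530)] / 9.810 = 7.100 s.
Horizontal: R = v_x · t = 50.89 × 7.100 = 361 m.

361 m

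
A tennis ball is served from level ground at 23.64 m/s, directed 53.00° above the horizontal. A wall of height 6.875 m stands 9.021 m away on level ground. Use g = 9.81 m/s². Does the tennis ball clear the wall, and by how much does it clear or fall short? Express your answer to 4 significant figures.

Yes — it clears the wall by 3.124 m.

v_x = 23.64 cos 53.00° = 14.227 m/s; v_y0 = 23.64 sin 53.00° = 18.880 m/s.
Time to reach the wall: t = 9.021 / 14.227 = 0.63408 s.
Height at that point: y = 18.880×0.63408 − 4.905×0.63408² = 9.9993 m.
That is 9.9993 − 6.875 = 3.124 m above the top of the wall, so the tennis ball clears it.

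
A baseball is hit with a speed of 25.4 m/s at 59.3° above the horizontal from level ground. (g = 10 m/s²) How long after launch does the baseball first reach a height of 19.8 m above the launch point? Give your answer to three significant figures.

v_y0 = 25.4 sin 59.3° = 21.84 m/s.
Set y = v_y0 t − ½ g t² = 19.8: 5.000 t² − 21.84 t + 19.8 = 0.
t = [21.84 ± √(477.0 − 396.0)] / 10 = (21.84 ± 9.000) / 10, giving t = 1.28 s or t = 3.08 s.
The baseball is on the way up at the first time, so t = 1.28 s.

1.28 s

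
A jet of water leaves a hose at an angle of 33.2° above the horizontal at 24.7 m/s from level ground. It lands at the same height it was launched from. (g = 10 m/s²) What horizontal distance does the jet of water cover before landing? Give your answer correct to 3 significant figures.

55.9 m

For level ground, R = v₀² sin(2θ) / g.
sin(2 × 33.2°) = sin 66.40° = 0.9164.
R = (24.7)² × 0.9164 / 10 = 55.9 m.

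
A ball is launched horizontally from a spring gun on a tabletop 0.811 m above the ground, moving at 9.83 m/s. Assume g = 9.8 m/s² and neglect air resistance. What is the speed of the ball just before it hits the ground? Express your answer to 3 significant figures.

Fall time: t = √(2 × 0.811 / 9.8) = 0.4068 s.
At impact: v_x = 9.83 m/s (unchanged), v_y = g t = 9.8 × 0.4068 = 3.987 m/s.
Speed = √(v_x² + v_y²) = √(96.63 + 15.90) = 10.6 m/s.

10.6 m/s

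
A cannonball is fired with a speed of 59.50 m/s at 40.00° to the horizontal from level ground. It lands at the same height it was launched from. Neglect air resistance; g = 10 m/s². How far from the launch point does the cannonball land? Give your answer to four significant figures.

For level ground, R = v₀² sin(2θ) / g.
sin(2 × 40.00°) = sin 80.000° = 0.9848.
R = (59.50)² × 0.9848 / 10 = 348.6 m.

348.6 m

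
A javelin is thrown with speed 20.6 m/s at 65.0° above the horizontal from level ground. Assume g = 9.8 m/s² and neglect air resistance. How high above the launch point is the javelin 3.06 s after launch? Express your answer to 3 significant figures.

v_y0 = 20.6 sin 65.0° = 18.67 m/s.
y(t) = v_y0 t − ½ g t² = 18.67×3.06 − 4.900×3.06² = 11.2 m.

11.2 m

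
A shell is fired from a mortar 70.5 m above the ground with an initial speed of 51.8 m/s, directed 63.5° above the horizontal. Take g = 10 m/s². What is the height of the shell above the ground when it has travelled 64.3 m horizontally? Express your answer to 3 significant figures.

161 m

v_x = 51.8 cos 63.5° = 23.11 m/s, v_y0 = 51.8 sin 63.5° = 46.36 m/s.
Time to reach x = 64.3 m: t = x / v_x = 64.3 / 23.11 = 2.782 s.
y = 70.5 + v_y0 t − ½ g t² = 70.5 + 46.36×2.782 − 5.000×2.782² = 161 m.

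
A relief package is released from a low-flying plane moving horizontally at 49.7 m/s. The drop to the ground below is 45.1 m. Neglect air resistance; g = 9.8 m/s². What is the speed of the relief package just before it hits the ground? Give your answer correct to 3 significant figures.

57.9 m/s

Fall time: t = √(2 × 45.1 / 9.8) = 3.034 s.
At impact: v_x = 49.7 m/s (unchanged), v_y = g t = 9.8 × 3.034 = 29.73 m/s.
Speed = √(v_x² + v_y²) = √(2470 + 883.9) = 57.9 m/s.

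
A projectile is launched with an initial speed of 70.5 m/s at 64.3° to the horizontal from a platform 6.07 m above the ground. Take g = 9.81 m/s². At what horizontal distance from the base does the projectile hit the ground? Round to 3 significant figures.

Components: v_x = 70.5 cos 64.3° = 30.57 m/s, v_y = 70.5 sin 64.3° = 63.53 m/s.
Vertical: 0 = 6.07 + 63.53 t − ½(9.81) t² ⇒ 4.905 t² − 63.53 t − 6.07 = 0.
t = [63.53 + √(4036 + 119.1)] / 9.810 = 13.05 s.
Horizontal: R = v_x · t = 30.57 × 13.05 = 399 m.

399 m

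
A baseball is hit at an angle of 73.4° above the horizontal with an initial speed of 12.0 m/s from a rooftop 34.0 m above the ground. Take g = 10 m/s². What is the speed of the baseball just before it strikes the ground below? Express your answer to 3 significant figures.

v_x = 12.0 cos 73.4° = 3.428 m/s is unchanged throughout.
For the vertical component, v_y² = v_y0² + 2 g h = (11.50)² + 2×10×34.0 = 812.2, so |v_y| = 28.50 m/s.
Impact speed = √(v_x² + v_y²) = √(11.75 + 812.2) = 28.7 m/s.

28.7 m/s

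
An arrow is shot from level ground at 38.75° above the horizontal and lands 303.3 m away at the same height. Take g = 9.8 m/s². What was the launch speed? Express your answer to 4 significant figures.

On level ground, R = v₀² sin(2θ) / g, so v₀ = √(R g / sin 2θ).
sin(2 × 38.75°) = 0.9763.
v₀ = √(303.3 × 9.8 / 0.9763) = √3044.5 = 55.18 m/s.

55.18 m/s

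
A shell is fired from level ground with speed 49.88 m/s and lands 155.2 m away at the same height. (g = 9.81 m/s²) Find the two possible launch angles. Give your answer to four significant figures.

18.86° and 71.14°

Level-ground range: R = v₀² sin(2θ)/g ⇒ sin 2θ = R g / v₀² = 155.2×9.81/49.88² = 0.6119.
2θ = arcsin(0.6119) = 37.727° or 180° − 37.727° = 142.273°.
So θ = 18.86° or θ = 71.14°.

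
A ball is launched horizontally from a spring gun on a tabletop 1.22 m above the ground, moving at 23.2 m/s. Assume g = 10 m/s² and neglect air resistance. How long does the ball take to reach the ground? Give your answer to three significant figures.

The horizontal speed doesn't affect the fall. With v_y0 = 0, h = ½ g t².
t = √(2 × 1.22 / 10) = √0.2440 = 0.494 s.

0.494 s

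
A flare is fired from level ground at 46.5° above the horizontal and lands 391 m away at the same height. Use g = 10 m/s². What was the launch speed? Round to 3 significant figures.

On level ground, R = v₀² sin(2θ) / g, so v₀ = √(R g / sin 2θ).
sin(2 × 46.5°) = 0.9986.
v₀ = √(391 × 10 / 0.9986) = √3915 = 62.6 m/s.

62.6 m/s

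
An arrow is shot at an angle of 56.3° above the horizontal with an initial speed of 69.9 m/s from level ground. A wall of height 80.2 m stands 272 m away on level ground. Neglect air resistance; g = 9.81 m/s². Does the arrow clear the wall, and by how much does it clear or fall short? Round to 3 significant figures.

v_x = 69.9 cos 56.3° = 38.78 m/s; v_y0 = 69.9 sin 56.3° = 58.15 m/s.
Time to reach the wall: t = 272 / 38.78 = 7.014 s.
Height at that point: y = 58.15×7.014 − 4.905×7.014² = 166.6 m.
That is 166.6 − 80.2 = 86.4 m above the top of the wall, so the arrow clears it.

Yes — it clears the wall by 86.4 m.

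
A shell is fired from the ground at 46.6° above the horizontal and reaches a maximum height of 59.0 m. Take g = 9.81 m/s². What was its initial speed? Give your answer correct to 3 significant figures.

At maximum height v_y = 0, so (v₀ sin θ)² = 2 g H.
v₀ sin 46.6° = √(2 × 9.81 × 59.0) = 34.02 m/s.
v₀ = 34.02 / sin 46.6° = 34.02 / 0.7266 = 46.8 m/s.

46.8 m/s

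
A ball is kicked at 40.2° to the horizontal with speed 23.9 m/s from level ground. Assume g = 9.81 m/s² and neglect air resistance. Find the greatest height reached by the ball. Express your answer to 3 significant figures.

12.1 m

Vertical component of launch velocity: v_y = 23.9 sin 40.2° = 15.43 m/s.
At the highest point the vertical velocity is zero, so v_y² = 2 g h_max.
h_max = (15.43)² / (2 × 9.81) = 238.1 / 19.62 = 12.1 m.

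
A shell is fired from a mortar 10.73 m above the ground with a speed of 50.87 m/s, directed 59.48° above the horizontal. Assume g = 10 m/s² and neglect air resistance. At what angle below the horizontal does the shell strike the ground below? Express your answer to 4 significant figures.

v_x = 50.87 cos 59.48° = 25.834 m/s.
At impact |v_y| = √(v_y0² + 2 g h) = √(43.822² + 2×10×10.73) = 46.206 m/s.
Angle below horizontal = arctan(|v_y| / v_x) = arctan(46.206 / 25.834) = 60.79°.

60.79°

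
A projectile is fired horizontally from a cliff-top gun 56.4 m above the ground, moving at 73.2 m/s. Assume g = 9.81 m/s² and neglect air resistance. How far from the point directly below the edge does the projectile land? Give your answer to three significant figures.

248 m

Initial vertical velocity is zero, so the fall time comes from h = ½ g t²: t = √(2 × 56.4 / 9.81) = 3.391 s.
Horizontal motion is uniform at 73.2 m/s, so x = 73.2 × 3.391 = 248 m.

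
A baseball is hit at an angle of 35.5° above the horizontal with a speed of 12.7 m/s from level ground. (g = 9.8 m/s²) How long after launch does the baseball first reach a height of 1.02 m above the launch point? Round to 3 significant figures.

0.154 s

v_y0 = 12.7 sin 35.5° = 7.375 m/s.
Set y = v_y0 t − ½ g t² = 1.02: 4.900 t² − 7.375 t + 1.02 = 0.
t = [7.375 ± √(54.39 − 19.99)] / 9.8 = (7.375 ± 5.865) / 9.8, giving t = 0.154 s or t = 1.35 s.
The baseball is on the way up at the first time, so t = 0.154 s.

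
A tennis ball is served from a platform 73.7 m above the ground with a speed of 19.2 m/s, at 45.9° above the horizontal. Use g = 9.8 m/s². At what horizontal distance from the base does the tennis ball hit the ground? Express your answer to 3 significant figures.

73.9 m

Components: v_x = 19.2 cos 45.9° = 13.36 m/s, v_y = 19.2 sin 45.9° = 13.79 m/s.
Vertical: 0 = 73.7 + 13.79 t − ½(9.8) t² ⇒ 4.900 t² − 13.79 t − 73.7 = 0.
t = [13.79 + √(190.2 + 1445)] / 9.800 = 5.533 s.
Horizontal: R = v_x · t = 13.36 × 5.533 = 73.9 m.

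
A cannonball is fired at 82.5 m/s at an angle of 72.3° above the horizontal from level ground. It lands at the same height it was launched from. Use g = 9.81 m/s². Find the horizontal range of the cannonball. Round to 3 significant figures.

402 m

Components: v_x = 82.5 cos 72.3° = 25.08 m/s, v_y = 82.5 sin 72.3° = 78.59 m/s.
Time of flight (same landing height): t = 2 v_y / g = 2 × 78.59 / 9.81 = 16.02 s.
Range: R = v_x · t = 25.08 × 16.02 = 402 m.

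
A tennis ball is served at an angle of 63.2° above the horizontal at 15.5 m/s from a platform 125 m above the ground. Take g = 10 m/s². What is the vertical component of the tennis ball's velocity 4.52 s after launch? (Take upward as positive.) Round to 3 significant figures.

-31.4 m/s

Initial vertical component: v_y0 = 15.5 sin 63.2° = 13.84 m/s.
v_y(t) = v_y0 − g t = 13.84 − 10 × 4.52 = -31.4 m/s.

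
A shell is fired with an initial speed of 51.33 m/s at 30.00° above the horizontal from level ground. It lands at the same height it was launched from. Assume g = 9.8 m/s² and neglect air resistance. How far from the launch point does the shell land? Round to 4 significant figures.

For level ground, R = v₀² sin(2θ) / g.
sin(2 × 30.00°) = sin 60.000° = 0.8660.
R = (51.33)² × 0.8660 / 9.8 = 232.8 m.

232.8 m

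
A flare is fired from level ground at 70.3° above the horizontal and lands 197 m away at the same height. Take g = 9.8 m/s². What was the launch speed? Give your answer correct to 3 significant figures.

55.2 m/s

On level ground, R = v₀² sin(2θ) / g, so v₀ = √(R g / sin 2θ).
sin(2 × 70.3°) = 0.6347.
v₀ = √(197 × 9.8 / 0.6347) = √3042 = 55.2 m/s.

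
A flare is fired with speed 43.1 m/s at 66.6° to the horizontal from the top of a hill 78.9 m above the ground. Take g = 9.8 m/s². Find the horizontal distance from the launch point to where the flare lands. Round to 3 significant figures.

Components: v_x = 43.1 cos 66.6° = 17.12 m/s, v_y = 43.1 sin 66.6° = 39.56 m/s.
Vertical: 0 = 78.9 + 39.56 t − ½(9.8) t² ⇒ 4.900 t² − 39.56 t − 78.9 = 0.
t = [39.56 + √(1565 + 1546)] / 9.800 = 9.728 s.
Horizontal: R = v_x · t = 17.12 × 9.728 = 167 m.

167 m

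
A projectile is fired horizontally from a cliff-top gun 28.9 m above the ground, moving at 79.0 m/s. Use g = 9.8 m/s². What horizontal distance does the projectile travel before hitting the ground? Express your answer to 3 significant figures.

192 m

Initial vertical velocity is zero, so the fall time comes from h = ½ g t²: t = √(2 × 28.9 / 9.8) = 2.429 s.
Horizontal motion is uniform at 79.0 m/s, so x = 79.0 × 2.429 = 192 m.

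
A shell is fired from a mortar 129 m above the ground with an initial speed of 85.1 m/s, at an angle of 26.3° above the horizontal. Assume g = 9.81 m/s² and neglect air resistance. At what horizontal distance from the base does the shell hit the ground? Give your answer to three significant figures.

782 m

Components: v_x = 85.1 cos 26.3° = 76.29 m/s, v_y = 85.1 sin 26.3° = 37.71 m/s.
Vertical: 0 = 129 + 37.71 t − ½(9.81) t² ⇒ 4.905 t² − 37.71 t − 129 = 0.
t = [37.71 + √(1422 + 2531)] / 9.810 = 10.25 s.
Horizontal: R = v_x · t = 76.29 × 10.25 = 782 m.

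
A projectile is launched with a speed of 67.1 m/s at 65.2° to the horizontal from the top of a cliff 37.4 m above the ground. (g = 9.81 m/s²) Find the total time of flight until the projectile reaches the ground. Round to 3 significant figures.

13.0 s

Vertical component: v_y = 67.1 sin 65.2° = 60.91 m/s.
Taking up as positive with launch at y = 37.4 m, landing at y = 0: 0 = 37.4 + 60.91 t − ½(9.81) t².
Solving 4.905 t² − 60.91 t − 37.4 = 0 gives t = [60.91 + √(60.91² + 4·4.905·37.4)] / 9.810 = 13.0 s.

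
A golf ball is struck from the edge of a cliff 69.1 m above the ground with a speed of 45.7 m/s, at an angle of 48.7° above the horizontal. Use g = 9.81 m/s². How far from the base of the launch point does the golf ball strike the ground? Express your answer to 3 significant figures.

Components: v_x = 45.7 cos 48.7° = 30.16 m/s, v_y = 45.7 sin 48.7° = 34.33 m/s.
Vertical: 0 = 69.1 + 34.33 t − ½(9.81) t² ⇒ 4.905 t² − 34.33 t − 69.1 = 0.
t = [34.33 + √(1179 + 1356)] / 9.810 = 8.632 s.
Horizontal: R = v_x · t = 30.16 × 8.632 = 260 m.

260 m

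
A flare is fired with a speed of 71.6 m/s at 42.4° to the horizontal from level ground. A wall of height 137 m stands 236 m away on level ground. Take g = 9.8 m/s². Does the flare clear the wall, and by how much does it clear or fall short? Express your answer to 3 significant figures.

v_x = 71.6 cos 42.4° = 52.87 m/s; v_y0 = 71.6 sin 42.4° = 48.28 m/s.
Time to reach the wall: t = 236 / 52.87 = 4.464 s.
Height at that point: y = 48.28×4.464 − 4.900×4.464² = 117.9 m.
That is 137 − 117.9 = 19.1 m below the top of the wall, so the flare does not clear it.

No — it falls 19.1 m short of clearing the wall.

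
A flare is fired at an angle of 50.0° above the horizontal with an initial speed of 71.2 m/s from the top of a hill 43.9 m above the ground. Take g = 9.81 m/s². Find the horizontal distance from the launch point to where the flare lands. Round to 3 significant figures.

Components: v_x = 71.2 cos 50.0° = 45.77 m/s, v_y = 71.2 sin 50.0° = 54.54 m/s.
Vertical: 0 = 43.9 + 54.54 t − ½(9.81) t² ⇒ 4.905 t² − 54.54 t − 43.9 = 0.
t = [54.54 + √(2975 + 861.3)] / 9.810 = 11.87 s.
Horizontal: R = v_x · t = 45.77 × 11.87 = 543 m.

543 m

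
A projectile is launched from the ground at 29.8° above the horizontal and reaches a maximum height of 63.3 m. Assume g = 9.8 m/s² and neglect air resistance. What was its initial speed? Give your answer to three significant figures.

70.9 m/s

At maximum height v_y = 0, so (v₀ sin θ)² = 2 g H.
v₀ sin 29.8° = √(2 × 9.8 × 63.3) = 35.22 m/s.
v₀ = 35.22 / sin 29.8° = 35.22 / 0.4970 = 70.9 m/s.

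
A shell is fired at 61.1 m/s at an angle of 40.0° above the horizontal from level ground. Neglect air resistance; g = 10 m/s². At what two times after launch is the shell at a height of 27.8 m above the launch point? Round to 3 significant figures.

v_y0 = 61.1 sin 40.0° = 39.27 m/s.
Set y = v_y0 t − ½ g t² = 27.8: 5.000 t² − 39.27 t + 27.8 = 0.
t = [39.27 ± √(1542 − 556.0)] / 10 = (39.27 ± 31.40) / 10, giving t = 0.787 s or t = 7.07 s.
So the shell is at 27.8 m at t = 0.787 s (rising) and t = 7.07 s (falling).

0.787 s and 7.07 s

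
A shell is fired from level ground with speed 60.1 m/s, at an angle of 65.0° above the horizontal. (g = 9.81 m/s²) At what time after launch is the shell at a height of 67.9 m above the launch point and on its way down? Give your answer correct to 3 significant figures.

v_y0 = 60.1 sin 65.0° = 54.47 m/s.
Set y = v_y0 t − ½ g t² = 67.9: 4.905 t² − 54.47 t + 67.9 = 0.
t = [54.47 ± √(2967 − 1332)] / 9.81 = (54.47 ± 40.44) / 9.81, giving t = 1.43 s or t = 9.67 s.
On the way down corresponds to the larger root: t = 9.67 s.

9.67 s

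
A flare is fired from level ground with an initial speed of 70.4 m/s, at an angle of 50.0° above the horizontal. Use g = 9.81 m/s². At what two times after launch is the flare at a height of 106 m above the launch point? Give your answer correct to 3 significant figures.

v_y0 = 70.4 sin 50.0° = 53.93 m/s.
Set y = v_y0 t − ½ g t² = 106: 4.905 t² − 53.93 t + 106 = 0.
t = [53.93 ± √(2908 − 2080)] / 9.81 = (53.93 ± 28.77) / 9.81, giving t = 2.56 s or t = 8.43 s.
So the flare is at 106 m at t = 2.56 s (rising) and t = 8.43 s (falling).

2.56 s and 8.43 s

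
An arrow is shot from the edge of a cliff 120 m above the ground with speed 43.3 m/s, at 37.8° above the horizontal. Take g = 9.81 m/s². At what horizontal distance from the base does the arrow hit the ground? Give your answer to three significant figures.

Components: v_x = 43.3 cos 37.8° = 34.21 m/s, v_y = 43.3 sin 37.8° = 26.54 m/s.
Vertical: 0 = 120 + 26.54 t − ½(9.81) t² ⇒ 4.905 t² − 26.54 t − 120 = 0.
t = [26.54 + √(704.4 + 2354)] / 9.810 = 8.343 s.
Horizontal: R = v_x · t = 34.21 × 8.343 = 285 m.

285 m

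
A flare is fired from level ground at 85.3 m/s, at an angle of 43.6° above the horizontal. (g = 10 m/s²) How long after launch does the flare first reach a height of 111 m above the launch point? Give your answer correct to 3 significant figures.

v_y0 = 85.3 sin 43.6° = 58.82 m/s.
Set y = v_y0 t − ½ g t² = 111: 5.000 t² − 58.82 t + 111 = 0.
t = [58.82 ± √(3460 − 2220)] / 10 = (58.82 ± 35.21) / 10, giving t = 2.36 s or t = 9.40 s.
The flare is on the way up at the first time, so t = 2.36 s.

2.36 s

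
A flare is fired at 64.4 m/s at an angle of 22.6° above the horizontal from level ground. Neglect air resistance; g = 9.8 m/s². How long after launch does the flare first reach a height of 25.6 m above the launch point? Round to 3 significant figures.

v_y0 = 64.4 sin 22.6° = 24.75 m/s.
Set y = v_y0 t − ½ g t² = 25.6: 4.900 t² − 24.75 t + 25.6 = 0.
t = [24.75 ± √(612.6 − 501.8)] / 9.8 = (24.75 ± 10.53) / 9.8, giving t = 1.45 s or t = 3.60 s.
The flare is on the way up at the first time, so t = 1.45 s.

1.45 s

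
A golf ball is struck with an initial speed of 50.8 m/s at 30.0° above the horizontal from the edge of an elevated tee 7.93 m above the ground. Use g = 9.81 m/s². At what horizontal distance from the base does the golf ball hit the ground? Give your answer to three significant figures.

241 m

Components: v_x = 50.8 cos 30.0° = 43.99 m/s, v_y = 50.8 sin 30.0° = 25.40 m/s.
Vertical: 0 = 7.93 + 25.40 t − ½(9.81) t² ⇒ 4.905 t² − 25.40 t − 7.93 = 0.
t = [25.40 + √(645.2 + 155.6)] / 9.810 = 5.474 s.
Horizontal: R = v_x · t = 43.99 × 5.474 = 241 m.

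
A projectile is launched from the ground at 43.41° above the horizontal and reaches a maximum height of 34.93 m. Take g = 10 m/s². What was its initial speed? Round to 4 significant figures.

38.46 m/s

At maximum height v_y = 0, so (v₀ sin θ)² = 2 g H.
v₀ sin 43.41° = √(2 × 10 × 34.93) = 26.431 m/s.
v₀ = 26.431 / sin 43.41° = 26.431 / 0.6872 = 38.46 m/s.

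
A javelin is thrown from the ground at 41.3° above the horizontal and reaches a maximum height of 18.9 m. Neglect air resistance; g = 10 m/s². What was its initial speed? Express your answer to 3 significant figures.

29.5 m/s

At maximum height v_y = 0, so (v₀ sin θ)² = 2 g H.
v₀ sin 41.3° = √(2 × 10 × 18.9) = 19.44 m/s.
v₀ = 19.44 / sin 41.3° = 19.44 / 0.6600 = 29.5 m/s.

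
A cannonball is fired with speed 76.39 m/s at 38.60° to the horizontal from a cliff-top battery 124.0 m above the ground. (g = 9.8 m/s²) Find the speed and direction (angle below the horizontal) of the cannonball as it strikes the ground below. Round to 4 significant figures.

v_x = 76.39 cos 38.60° = 59.700 m/s (constant).
|v_y| at impact = √((47.658)² + 2×9.8×124.0) = 68.569 m/s.
Speed = √(59.700² + 68.569²) = 90.92 m/s; angle = arctan(68.569/59.700) = 48.96° below horizontal.

90.92 m/s at 48.96° below the horizontal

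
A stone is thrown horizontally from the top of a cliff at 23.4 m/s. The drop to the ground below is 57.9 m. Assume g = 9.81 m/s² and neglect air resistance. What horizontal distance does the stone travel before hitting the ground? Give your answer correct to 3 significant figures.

80.4 m

Initial vertical velocity is zero, so the fall time comes from h = ½ g t²: t = √(2 × 57.9 / 9.81) = 3.436 s.
Horizontal motion is uniform at 23.4 m/s, so x = 23.4 × 3.436 = 80.4 m.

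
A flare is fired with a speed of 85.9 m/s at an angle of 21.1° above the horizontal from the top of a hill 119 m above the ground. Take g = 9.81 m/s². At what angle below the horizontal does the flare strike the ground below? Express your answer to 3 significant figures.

35.6°

v_x = 85.9 cos 21.1° = 80.14 m/s.
At impact |v_y| = √(v_y0² + 2 g h) = √(30.92² + 2×9.81×119) = 57.37 m/s.
Angle below horizontal = arctan(|v_y| / v_x) = arctan(57.37 / 80.14) = 35.6°.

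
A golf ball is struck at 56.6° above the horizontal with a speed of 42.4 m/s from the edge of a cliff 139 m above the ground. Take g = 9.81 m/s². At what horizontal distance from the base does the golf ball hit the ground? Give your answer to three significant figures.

Components: v_x = 42.4 cos 56.6° = 23.34 m/s, v_y = 42.4 sin 56.6° = 35.40 m/s.
Vertical: 0 = 139 + 35.40 t − ½(9.81) t² ⇒ 4.905 t² − 35.40 t − 139 = 0.
t = [35.40 + √(1253 + 2727)] / 9.810 = 10.04 s.
Horizontal: R = v_x · t = 23.34 × 10.04 = 234 m.

234 m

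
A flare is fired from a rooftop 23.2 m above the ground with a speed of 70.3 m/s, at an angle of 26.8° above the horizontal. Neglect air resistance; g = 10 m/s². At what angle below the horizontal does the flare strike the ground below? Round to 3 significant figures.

31.4°

v_x = 70.3 cos 26.8° = 62.75 m/s.
At impact |v_y| = √(v_y0² + 2 g h) = √(31.70² + 2×10×23.2) = 38.33 m/s.
Angle below horizontal = arctan(|v_y| / v_x) = arctan(38.33 / 62.75) = 31.4°.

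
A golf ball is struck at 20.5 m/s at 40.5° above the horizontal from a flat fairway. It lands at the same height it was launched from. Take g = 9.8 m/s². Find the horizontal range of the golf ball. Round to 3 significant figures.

42.4 m

For level ground, R = v₀² sin(2θ) / g.
sin(2 × 40.5°) = sin 81.00° = 0.9877.
R = (20.5)² × 0.9877 / 9.8 = 42.4 m.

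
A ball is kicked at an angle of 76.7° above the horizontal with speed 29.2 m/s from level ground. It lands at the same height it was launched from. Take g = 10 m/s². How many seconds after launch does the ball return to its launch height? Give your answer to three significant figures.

Vertical component: v_y = 29.2 sin 76.7° = 28.42 m/s.
For a projectile landing at launch height, time of flight is t = 2 v_y / g = 2 × 28.42 / 10 = 5.68 s.

5.68 s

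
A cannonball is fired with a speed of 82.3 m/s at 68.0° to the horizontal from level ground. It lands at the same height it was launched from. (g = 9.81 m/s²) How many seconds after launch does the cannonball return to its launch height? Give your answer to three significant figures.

15.6 s

Vertical component: v_y = 82.3 sin 68.0° = 76.31 m/s.
For a projectile landing at launch height, time of flight is t = 2 v_y / g = 2 × 76.31 / 9.81 = 15.6 s.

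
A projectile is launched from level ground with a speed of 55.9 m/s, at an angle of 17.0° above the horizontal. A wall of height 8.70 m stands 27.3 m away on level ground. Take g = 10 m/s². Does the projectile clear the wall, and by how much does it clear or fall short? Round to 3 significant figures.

v_x = 55.9 cos 17.0° = 53.46 m/s; v_y0 = 55.9 sin 17.0° = 16.34 m/s.
Time to reach the wall: t = 27.3 / 53.46 = 0.5107 s.
Height at that point: y = 16.34×0.5107 − 5.000×0.5107² = 7.041 m.
That is 8.70 − 7.041 = 1.66 m below the top of the wall, so the projectile does not clear it.

No — it falls 1.66 m short of clearing the wall.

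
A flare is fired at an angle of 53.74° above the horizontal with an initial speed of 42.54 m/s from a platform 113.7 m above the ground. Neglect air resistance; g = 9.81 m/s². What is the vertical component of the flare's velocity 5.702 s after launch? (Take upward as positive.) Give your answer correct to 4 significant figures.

Initial vertical component: v_y0 = 42.54 sin 53.74° = 34.302 m/s.
v_y(t) = v_y0 − g t = 34.302 − 9.81 × 5.702 = -21.63 m/s.

-21.63 m/s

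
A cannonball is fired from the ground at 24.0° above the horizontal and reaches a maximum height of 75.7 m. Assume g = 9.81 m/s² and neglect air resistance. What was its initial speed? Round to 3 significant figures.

94.8 m/s

At maximum height v_y = 0, so (v₀ sin θ)² = 2 g H.
v₀ sin 24.0° = √(2 × 9.81 × 75.7) = 38.54 m/s.
v₀ = 38.54 / sin 24.0° = 38.54 / 0.4067 = 94.8 m/s.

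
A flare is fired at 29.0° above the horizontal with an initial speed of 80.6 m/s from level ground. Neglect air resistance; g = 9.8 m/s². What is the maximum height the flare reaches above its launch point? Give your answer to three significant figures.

77.9 m

Vertical component of launch velocity: v_y = 80.6 sin 29.0° = 39.08 m/s.
At the highest point the vertical velocity is zero, so v_y² = 2 g h_max.
h_max = (39.08)² / (2 × 9.8) = 1527 / 19.60 = 77.9 m.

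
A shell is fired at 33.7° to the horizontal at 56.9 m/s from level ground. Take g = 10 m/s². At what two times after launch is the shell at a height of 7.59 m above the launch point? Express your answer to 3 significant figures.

v_y0 = 56.9 sin 33.7° = 31.57 m/s.
Set y = v_y0 t − ½ g t² = 7.59: 5.000 t² − 31.57 t + 7.59 = 0.
t = [31.57 ± √(996.7 − 151.8)] / 10 = (31.57 ± 29.07) / 10, giving t = 0.250 s or t = 6.06 s.
So the shell is at 7.59 m at t = 0.250 s (rising) and t = 6.06 s (falling).

0.250 s and 6.06 s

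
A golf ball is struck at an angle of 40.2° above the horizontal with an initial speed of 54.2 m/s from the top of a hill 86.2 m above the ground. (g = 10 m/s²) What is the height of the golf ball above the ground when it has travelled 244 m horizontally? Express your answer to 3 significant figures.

119 m

v_x = 54.2 cos 40.2° = 41.40 m/s, v_y0 = 54.2 sin 40.2° = 34.98 m/s.
Time to reach x = 244 m: t = x / v_x = 244 / 41.40 = 5.894 s.
y = 86.2 + v_y0 t − ½ g t² = 86.2 + 34.98×5.894 − 5.000×5.894² = 119 m.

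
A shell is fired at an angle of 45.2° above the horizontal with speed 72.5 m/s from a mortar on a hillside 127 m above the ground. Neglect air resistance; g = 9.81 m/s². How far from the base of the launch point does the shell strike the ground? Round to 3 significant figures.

Components: v_x = 72.5 cos 45.2° = 51.09 m/s, v_y = 72.5 sin 45.2° = 51.44 m/s.
Vertical: 0 = 127 + 51.44 t − ½(9.81) t² ⇒ 4.905 t² − 51.44 t − 127 = 0.
t = [51.44 + √(2646 + 2492)] / 9.810 = 12.55 s.
Horizontal: R = v_x · t = 51.09 × 12.55 = 641 m.

641 m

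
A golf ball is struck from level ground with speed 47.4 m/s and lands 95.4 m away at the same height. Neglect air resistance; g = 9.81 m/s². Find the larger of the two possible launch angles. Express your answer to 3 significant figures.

Level-ground range: R = v₀² sin(2θ)/g ⇒ sin 2θ = R g / v₀² = 95.4×9.81/47.4² = 0.4165.
2θ = arcsin(0.4165) = 24.61° or 180° − 24.61° = 155.39°.
So θ = 12.3° or θ = 77.7°.

77.7°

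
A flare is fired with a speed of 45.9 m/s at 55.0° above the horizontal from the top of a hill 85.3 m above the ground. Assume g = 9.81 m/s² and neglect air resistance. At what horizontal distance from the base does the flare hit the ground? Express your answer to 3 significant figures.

Components: v_x = 45.9 cos 55.0° = 26.33 m/s, v_y = 45.9 sin 55.0° = 37.60 m/s.
Vertical: 0 = 85.3 + 37.60 t − ½(9.81) t² ⇒ 4.905 t² − 37.60 t − 85.3 = 0.
t = [37.60 + √(1414 + 1674)] / 9.810 = 9.497 s.
Horizontal: R = v_x · t = 26.33 × 9.497 = 250 m.

250 m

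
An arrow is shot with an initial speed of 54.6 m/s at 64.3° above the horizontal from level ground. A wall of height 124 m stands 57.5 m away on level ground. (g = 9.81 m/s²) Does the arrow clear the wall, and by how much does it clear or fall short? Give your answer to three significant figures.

No — it falls 33.5 m short of clearing the wall.

v_x = 54.6 cos 64.3° = 23.68 m/s; v_y0 = 54.6 sin 64.3° = 49.20 m/s.
Time to reach the wall: t = 57.5 / 23.68 = 2.428 s.
Height at that point: y = 49.20×2.428 − 4.905×2.428² = 90.54 m.
That is 124 − 90.54 = 33.5 m below the top of the wall, so the arrow does not clear it.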